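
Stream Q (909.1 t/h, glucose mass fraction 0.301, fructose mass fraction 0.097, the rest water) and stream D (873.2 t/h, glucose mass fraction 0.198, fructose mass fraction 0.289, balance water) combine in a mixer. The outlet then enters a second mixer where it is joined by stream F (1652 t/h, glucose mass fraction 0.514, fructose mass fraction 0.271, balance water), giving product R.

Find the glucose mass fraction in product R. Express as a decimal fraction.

Overall, product flow = 3434.3 t/h.
glucose in = 909.1×0.301 + 873.2×0.198 + 1652×0.514 = 1295.7 t/h.
glucose fraction in R = 0.377.

0.377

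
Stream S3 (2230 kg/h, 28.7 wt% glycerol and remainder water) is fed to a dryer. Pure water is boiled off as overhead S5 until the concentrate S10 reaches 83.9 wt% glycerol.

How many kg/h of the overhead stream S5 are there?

glycerol is conserved: 2230×0.287 = 640.01 kg/h all reports to the concentrate.
Concentrate = 640.01/(target fraction) = 762.82 kg/h.
Overhead = 2230 − 762.82 = 1467.2 kg/h.

1467 kg/h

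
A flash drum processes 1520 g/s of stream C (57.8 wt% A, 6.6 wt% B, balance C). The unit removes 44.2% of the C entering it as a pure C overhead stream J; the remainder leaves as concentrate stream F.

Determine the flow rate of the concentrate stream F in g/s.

C entering = 1520×0.356 = 541.12 g/s; overhead removed = 0.442×541.12 = 239.18 g/s.
Concentrate = 1520 − 239.18 = 1280.8 g/s.

1281 g/s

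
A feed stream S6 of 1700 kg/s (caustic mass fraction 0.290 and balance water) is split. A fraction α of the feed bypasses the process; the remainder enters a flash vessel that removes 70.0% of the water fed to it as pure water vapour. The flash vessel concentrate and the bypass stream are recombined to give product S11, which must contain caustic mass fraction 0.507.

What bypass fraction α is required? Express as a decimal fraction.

All 1700×0.290 = 493 kg/s of caustic reaches S11, so S11 = 493/0.507 = 972.39 kg/s and vapour = 727.61 kg/s.
The evaporator receives (1−α)·1700 of feed at 0.710 water and removes 0.700 of that water:
0.700×0.710×(1−α)×1700 = 727.61
(1−α) = 727.61/844.9 = 0.8612;  α = 0.1388.

0.139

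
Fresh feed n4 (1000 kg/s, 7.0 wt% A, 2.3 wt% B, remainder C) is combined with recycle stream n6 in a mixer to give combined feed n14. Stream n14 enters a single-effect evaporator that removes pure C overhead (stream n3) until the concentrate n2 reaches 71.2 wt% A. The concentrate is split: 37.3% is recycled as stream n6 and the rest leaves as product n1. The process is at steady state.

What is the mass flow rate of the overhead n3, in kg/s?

Overall A balance (none leaves overhead): A in fresh feed = A in product, i.e. 1000×0.070 = (1−0.373)·n2·0.712.
n2 = 70/(0.712×0.627) = 156.8 kg/s.
Recycle n6 = 0.373×156.8 = 58.487 kg/s.
Combined feed n14 = 1000 + 58.487 = 1058.5 kg/s.
Overhead n3 = n14 − n2 = 1058.5 − 156.8 = 901.69 kg/s.

901.7 kg/s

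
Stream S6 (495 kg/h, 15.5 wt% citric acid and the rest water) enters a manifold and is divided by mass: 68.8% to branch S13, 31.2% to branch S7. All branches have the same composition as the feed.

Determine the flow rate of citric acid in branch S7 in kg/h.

23.94 kg/h

Branch S7 total = 0.312×495 = 154.44 kg/h.
citric acid in S7 = 0.155×154.44 = 23.938 kg/h.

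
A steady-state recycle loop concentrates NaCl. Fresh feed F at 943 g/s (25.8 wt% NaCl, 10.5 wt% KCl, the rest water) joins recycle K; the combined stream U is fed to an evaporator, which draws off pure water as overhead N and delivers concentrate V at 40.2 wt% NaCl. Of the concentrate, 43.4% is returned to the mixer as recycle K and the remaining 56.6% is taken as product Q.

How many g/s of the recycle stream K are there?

Overall NaCl balance (none leaves overhead): NaCl in fresh feed = NaCl in product, i.e. 943×0.258 = (1−0.434)·V·0.402.
V = 243.29/(0.402×0.566) = 1069.3 g/s.
Recycle K = 0.434×1069.3 = 464.06 g/s.

464.1 g/s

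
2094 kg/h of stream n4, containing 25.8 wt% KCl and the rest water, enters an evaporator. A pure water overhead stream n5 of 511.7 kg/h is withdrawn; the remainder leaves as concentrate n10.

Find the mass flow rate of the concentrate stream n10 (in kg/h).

Concentrate = 2094 − 511.7 = 1582.3 kg/h.

1582 kg/h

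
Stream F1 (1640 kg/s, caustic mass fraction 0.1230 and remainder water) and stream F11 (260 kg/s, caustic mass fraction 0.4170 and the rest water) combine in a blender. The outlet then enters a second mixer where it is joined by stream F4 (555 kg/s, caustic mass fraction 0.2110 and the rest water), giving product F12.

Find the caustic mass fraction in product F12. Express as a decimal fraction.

0.1740

Overall, product flow = 2455 kg/s.
caustic in = 1640×0.123 + 260×0.417 + 555×0.211 = 427.25 kg/s.
caustic fraction in F12 = 0.1740.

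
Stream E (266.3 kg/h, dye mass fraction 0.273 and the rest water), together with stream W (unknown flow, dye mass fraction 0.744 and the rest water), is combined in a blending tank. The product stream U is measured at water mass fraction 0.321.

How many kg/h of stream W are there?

1663 kg/h

Let W be the unknown flow. Total out = 266.3 + W.
water balance: 193.6 + 0.256·W = 0.321·(266.3 + W)
(0.256 − 0.321)·W = 0.321×266.3 − 193.6 = -108.12
W = -108.12 / -0.065 = 1663.4 kg/h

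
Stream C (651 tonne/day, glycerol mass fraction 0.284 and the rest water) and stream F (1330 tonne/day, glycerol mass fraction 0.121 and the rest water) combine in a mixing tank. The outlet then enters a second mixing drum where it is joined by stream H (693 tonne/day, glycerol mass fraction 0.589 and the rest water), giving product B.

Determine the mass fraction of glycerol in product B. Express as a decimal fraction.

Overall, product flow = 2674 tonne/day.
glycerol in = 651×0.284 + 1330×0.121 + 693×0.589 = 753.99 tonne/day.
glycerol fraction in B = 0.282.

0.282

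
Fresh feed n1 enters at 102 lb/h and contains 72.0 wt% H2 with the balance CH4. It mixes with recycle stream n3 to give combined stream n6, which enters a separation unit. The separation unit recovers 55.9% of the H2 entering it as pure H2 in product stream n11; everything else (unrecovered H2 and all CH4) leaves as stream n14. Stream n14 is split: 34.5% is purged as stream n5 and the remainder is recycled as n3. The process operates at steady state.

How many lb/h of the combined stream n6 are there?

CH4 enters only via n1 and leaves only via the purge: 102×0.280 = 0.345×(CH4 in n14), and the separation unit passes all CH4, so CH4 in n6 = CH4 in n14 = 82.783 lb/h.
H2 in n6: m_A = 102×0.720 + (1−0.345)·(1−0.559)·m_A, so m_A = 73.44/0.7111 = 103.27 lb/h.
n6 = 103.27 + 82.783 = 186.05 lb/h.

186.1 lb/h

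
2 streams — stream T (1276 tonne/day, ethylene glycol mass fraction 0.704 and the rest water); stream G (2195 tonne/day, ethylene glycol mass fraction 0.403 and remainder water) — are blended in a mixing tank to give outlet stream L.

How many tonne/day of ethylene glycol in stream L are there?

1783 tonne/day

ethylene glycol out = ethylene glycol in = 1276×0.704 + 2195×0.403 = 1782.9 tonne/day.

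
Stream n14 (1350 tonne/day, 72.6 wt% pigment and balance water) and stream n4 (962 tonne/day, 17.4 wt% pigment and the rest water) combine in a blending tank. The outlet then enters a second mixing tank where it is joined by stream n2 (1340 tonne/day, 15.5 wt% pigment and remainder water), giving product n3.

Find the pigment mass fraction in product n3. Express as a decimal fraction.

0.371

Overall, product flow = 3652 tonne/day.
pigment in = 1350×0.726 + 962×0.174 + 1340×0.155 = 1355.2 tonne/day.
pigment fraction in n3 = 0.371.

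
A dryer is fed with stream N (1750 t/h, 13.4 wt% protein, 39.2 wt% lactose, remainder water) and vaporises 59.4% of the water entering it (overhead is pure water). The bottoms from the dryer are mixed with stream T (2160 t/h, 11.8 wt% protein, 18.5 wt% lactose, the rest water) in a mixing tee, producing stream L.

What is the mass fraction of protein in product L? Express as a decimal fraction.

Vapour removed = 0.594×0.474×1750 = 492.72 t/h; concentrate = 1257.3 t/h.
protein reaching the mixer = 234.5 (from concentrate) + 2160×0.118 = 489.38 t/h.
Product flow = 1257.3 + 2160 = 3417.3 t/h; protein fraction = 0.143.

0.143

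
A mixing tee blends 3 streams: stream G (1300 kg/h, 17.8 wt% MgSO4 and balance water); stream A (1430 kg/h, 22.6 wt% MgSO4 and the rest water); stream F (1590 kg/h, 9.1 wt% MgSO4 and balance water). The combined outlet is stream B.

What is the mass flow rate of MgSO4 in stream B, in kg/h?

699.3 kg/h

MgSO4 out = MgSO4 in = 1300×0.178 + 1430×0.226 + 1590×0.091 = 699.27 kg/h.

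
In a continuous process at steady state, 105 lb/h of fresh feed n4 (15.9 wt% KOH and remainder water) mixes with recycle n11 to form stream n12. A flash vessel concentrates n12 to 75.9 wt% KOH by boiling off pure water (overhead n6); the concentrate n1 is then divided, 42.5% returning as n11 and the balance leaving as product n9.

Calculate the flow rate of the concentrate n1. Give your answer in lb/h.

38.25 lb/h

Overall KOH balance (none leaves overhead): KOH in fresh feed = KOH in product, i.e. 105×0.159 = (1−0.425)·n1·0.759.
n1 = 16.695/(0.759×0.575) = 38.254 lb/h.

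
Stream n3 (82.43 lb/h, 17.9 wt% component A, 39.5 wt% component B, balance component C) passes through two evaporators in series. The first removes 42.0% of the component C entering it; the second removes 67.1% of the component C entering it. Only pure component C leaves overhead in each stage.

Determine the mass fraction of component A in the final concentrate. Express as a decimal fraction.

component C in feed = 82.43×0.426 = 35.115 lb/h.
After stage 1: component C left = (1−0.420)×35.115 = 20.367; stream total = 67.682 lb/h.
After stage 2: component C left = (1−0.671)×20.367 = 6.7007; final concentrate = 54.015 lb/h.
component A fraction = 14.755/54.015 = 0.273.

0.273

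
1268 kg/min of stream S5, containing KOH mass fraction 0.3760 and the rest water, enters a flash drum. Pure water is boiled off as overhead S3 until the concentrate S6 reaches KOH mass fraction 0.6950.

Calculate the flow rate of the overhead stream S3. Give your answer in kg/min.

582 kg/min

KOH is conserved: 1268×0.376 = 476.77 kg/min all reports to the concentrate.
Concentrate = 476.77/(target fraction) = 686 kg/min.
Overhead = 1268 − 686 = 582 kg/min.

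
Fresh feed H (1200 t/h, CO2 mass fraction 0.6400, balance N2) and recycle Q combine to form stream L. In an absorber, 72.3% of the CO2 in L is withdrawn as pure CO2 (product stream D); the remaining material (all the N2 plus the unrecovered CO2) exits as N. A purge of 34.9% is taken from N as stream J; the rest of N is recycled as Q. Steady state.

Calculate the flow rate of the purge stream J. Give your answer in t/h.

N2 enters only via H and leaves only via the purge: 1200×0.360 = 0.349×(N2 in N), and the absorber passes all N2, so N2 in L = N2 in N = 1237.8 t/h.
CO2 in L: m_A = 1200×0.640 + (1−0.349)·(1−0.723)·m_A, so m_A = 768/0.8197 = 936.96 t/h.
N = (1−0.723)×936.96 + 1237.8 = 1497.4 t/h.
Purge J = 0.349×1497.4 = 522.58 t/h.

522.6 t/h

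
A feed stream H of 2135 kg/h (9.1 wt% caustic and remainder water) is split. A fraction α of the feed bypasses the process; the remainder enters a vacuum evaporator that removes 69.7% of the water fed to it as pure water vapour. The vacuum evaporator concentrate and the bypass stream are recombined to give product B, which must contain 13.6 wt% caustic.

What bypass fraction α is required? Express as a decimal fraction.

All 2135×0.091 = 194.28 kg/h of caustic reaches B, so B = 194.28/0.136 = 1428.6 kg/h and vapour = 706.43 kg/h.
The evaporator receives (1−α)·2135 of feed at 0.909 water and removes 0.697 of that water:
0.697×0.909×(1−α)×2135 = 706.43
(1−α) = 706.43/1352.7 = 0.5222;  α = 0.4778.

0.478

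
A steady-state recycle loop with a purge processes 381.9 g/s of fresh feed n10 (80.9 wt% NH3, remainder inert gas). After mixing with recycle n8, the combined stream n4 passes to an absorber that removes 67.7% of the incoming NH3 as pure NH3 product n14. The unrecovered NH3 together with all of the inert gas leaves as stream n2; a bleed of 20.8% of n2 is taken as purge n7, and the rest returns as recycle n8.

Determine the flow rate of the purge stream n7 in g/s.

100.8 g/s

inert gas enters only via n10 and leaves only via the purge: 381.9×0.191 = 0.208×(inert gas in n2), and the absorber passes all inert gas, so inert gas in n4 = inert gas in n2 = 350.69 g/s.
NH3 in n4: m_A = 381.9×0.809 + (1−0.208)·(1−0.677)·m_A, so m_A = 308.96/0.7442 = 415.16 g/s.
n2 = (1−0.677)×415.16 + 350.69 = 484.78 g/s.
Purge n7 = 0.208×484.78 = 100.84 g/s.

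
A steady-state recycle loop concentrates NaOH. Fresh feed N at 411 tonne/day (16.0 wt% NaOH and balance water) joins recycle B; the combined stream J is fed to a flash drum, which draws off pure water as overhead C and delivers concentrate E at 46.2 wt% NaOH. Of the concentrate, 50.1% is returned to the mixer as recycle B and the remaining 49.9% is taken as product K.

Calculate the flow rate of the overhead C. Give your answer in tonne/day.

268.7 tonne/day

Overall NaOH balance (none leaves overhead): NaOH in fresh feed = NaOH in product, i.e. 411×0.160 = (1−0.501)·E·0.462.
E = 65.76/(0.462×0.499) = 285.25 tonne/day.
Recycle B = 0.501×285.25 = 142.91 tonne/day.
Combined feed J = 411 + 142.91 = 553.91 tonne/day.
Overhead C = J − E = 553.91 − 285.25 = 268.66 tonne/day.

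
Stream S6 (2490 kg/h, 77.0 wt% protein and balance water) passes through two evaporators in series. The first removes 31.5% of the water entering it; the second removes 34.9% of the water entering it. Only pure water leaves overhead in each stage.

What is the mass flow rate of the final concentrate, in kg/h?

2173 kg/h

water in feed = 2490×0.230 = 572.7 kg/h.
After stage 1: water left = (1−0.315)×572.7 = 392.3; stream total = 2309.6 kg/h.
After stage 2: water left = (1−0.349)×392.3 = 255.39; final concentrate = 2172.7 kg/h.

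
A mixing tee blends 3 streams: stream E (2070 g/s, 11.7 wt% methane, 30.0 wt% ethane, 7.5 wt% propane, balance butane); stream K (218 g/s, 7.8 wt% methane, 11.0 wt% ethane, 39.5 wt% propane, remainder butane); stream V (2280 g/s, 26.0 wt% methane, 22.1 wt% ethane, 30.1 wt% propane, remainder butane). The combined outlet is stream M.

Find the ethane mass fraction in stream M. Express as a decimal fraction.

Total flow out = 2070 + 218 + 2280 = 4568 g/s.
ethane in = 2070×0.300 + 218×0.110 + 2280×0.221 = 1148.9 g/s.
ethane mass fraction in M = 1148.9/4568 = 0.252.

0.252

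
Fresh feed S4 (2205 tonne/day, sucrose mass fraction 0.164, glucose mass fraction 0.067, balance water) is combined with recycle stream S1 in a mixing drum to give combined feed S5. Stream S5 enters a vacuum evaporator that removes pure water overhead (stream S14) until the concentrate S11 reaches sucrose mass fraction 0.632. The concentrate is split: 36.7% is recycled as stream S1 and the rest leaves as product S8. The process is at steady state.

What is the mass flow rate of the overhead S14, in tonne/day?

Overall sucrose balance (none leaves overhead): sucrose in fresh feed = sucrose in product, i.e. 2205×0.164 = (1−0.367)·S11·0.632.
S11 = 361.62/(0.632×0.633) = 903.92 tonne/day.
Recycle S1 = 0.367×903.92 = 331.74 tonne/day.
Combined feed S5 = 2205 + 331.74 = 2536.7 tonne/day.
Overhead S14 = S5 − S11 = 2536.7 − 903.92 = 1632.8 tonne/day.

1633 tonne/day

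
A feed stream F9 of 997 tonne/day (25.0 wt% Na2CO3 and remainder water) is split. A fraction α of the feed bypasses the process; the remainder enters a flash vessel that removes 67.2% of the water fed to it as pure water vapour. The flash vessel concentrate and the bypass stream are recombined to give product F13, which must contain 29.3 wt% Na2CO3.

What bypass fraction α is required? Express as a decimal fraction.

All 997×0.250 = 249.25 tonne/day of Na2CO3 reaches F13, so F13 = 249.25/0.293 = 850.68 tonne/day and vapour = 146.32 tonne/day.
The evaporator receives (1−α)·997 of feed at 0.750 water and removes 0.672 of that water:
0.672×0.750×(1−α)×997 = 146.32
(1−α) = 146.32/502.49 = 0.2912;  α = 0.7088.

0.709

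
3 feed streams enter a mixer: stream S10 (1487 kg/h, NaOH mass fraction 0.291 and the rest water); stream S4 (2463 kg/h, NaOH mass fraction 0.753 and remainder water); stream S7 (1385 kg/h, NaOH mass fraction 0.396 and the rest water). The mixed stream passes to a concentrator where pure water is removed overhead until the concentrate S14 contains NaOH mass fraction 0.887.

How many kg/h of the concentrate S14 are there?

NaOH entering = 1487×0.291 + 2463×0.753 + 1385×0.396 = 2835.8 kg/h.
All NaOH reports to S14, so S14 = 2835.8/0.887 = 3197.1 kg/h.

3197 kg/h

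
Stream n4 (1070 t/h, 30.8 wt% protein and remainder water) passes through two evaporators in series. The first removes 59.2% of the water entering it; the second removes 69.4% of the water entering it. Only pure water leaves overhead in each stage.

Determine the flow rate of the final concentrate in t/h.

422 t/h

water in feed = 1070×0.692 = 740.44 t/h.
After stage 1: water left = (1−0.592)×740.44 = 302.1; stream total = 631.66 t/h.
After stage 2: water left = (1−0.694)×302.1 = 92.442; final concentrate = 422 t/h.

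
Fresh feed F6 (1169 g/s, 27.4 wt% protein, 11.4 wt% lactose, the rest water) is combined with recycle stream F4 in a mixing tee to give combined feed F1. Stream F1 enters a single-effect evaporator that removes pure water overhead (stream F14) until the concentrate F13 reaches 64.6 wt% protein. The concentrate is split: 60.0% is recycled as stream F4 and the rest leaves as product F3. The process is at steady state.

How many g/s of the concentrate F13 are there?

1240 g/s

Overall protein balance (none leaves overhead): protein in fresh feed = protein in product, i.e. 1169×0.274 = (1−0.600)·F13·0.646.
F13 = 320.31/(0.646×0.400) = 1239.6 g/s.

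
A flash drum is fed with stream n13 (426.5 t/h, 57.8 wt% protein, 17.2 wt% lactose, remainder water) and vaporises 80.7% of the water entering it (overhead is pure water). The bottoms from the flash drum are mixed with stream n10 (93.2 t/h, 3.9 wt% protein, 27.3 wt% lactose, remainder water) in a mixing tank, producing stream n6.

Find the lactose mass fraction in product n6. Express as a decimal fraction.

Vapour removed = 0.807×0.250×426.5 = 86.046 t/h; concentrate = 340.45 t/h.
lactose reaching the mixer = 73.358 (from concentrate) + 93.2×0.273 = 98.802 t/h.
Product flow = 340.45 + 93.2 = 433.65 t/h; lactose fraction = 0.2278.

0.2278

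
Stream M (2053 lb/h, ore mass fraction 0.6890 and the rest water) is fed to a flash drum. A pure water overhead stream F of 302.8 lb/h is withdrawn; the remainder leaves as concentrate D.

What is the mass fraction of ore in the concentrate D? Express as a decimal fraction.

ore is not removed: 2053×0.689 = 1414.5 lb/h of ore enters D.
Concentrate = 2053 − 302.8 = 1750.2 lb/h.
Mass fraction = 1414.5/1750.2 = 0.8082.

0.8082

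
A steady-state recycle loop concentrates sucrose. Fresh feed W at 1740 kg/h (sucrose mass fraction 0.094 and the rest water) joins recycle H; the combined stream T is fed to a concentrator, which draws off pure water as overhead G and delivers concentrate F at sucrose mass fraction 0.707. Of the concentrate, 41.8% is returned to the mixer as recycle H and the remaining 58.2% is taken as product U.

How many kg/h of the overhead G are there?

Overall sucrose balance (none leaves overhead): sucrose in fresh feed = sucrose in product, i.e. 1740×0.094 = (1−0.418)·F·0.707.
F = 163.56/(0.707×0.582) = 397.5 kg/h.
Recycle H = 0.418×397.5 = 166.15 kg/h.
Combined feed T = 1740 + 166.15 = 1906.2 kg/h.
Overhead G = T − F = 1906.2 − 397.5 = 1508.7 kg/h.

1509 kg/h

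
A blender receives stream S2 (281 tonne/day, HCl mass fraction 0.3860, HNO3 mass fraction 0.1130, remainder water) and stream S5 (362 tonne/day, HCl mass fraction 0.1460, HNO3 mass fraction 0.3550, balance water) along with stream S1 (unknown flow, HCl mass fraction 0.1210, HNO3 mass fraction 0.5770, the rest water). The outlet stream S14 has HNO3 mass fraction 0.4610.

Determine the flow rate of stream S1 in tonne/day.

Let S1 be the unknown flow. Total out = 643 + S1.
HNO3 balance: 160.26 + 0.577·S1 = 0.461·(643 + S1)
(0.577 − 0.461)·S1 = 0.461×643 − 160.26 = 136.16
S1 = 136.16 / 0.116 = 1173.8 tonne/day

1174 tonne/day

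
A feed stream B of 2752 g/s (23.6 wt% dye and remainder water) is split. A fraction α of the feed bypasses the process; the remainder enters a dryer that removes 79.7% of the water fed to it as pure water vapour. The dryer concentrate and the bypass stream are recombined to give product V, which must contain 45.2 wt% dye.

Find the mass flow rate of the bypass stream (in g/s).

592.2 g/s

All 2752×0.236 = 649.47 g/s of dye reaches V, so V = 649.47/0.452 = 1436.9 g/s and vapour = 1315.1 g/s.
The evaporator receives (1−α)·2752 of feed at 0.764 water and removes 0.797 of that water:
0.797×0.764×(1−α)×2752 = 1315.1
(1−α) = 1315.1/1675.7 = 0.7848;  α = 0.2152.
Bypass flow = 0.2152×2752 = 592.21 g/s.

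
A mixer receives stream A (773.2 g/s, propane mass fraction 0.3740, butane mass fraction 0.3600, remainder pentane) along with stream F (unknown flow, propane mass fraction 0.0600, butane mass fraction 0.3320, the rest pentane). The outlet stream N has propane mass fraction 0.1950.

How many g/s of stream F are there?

Let F be the unknown flow. Total out = 773.2 + F.
propane balance: 289.18 + 0.060·F = 0.195·(773.2 + F)
(0.060 − 0.195)·F = 0.195×773.2 − 289.18 = -138.4
F = -138.4 / -0.135 = 1025.2 g/s

1025 g/s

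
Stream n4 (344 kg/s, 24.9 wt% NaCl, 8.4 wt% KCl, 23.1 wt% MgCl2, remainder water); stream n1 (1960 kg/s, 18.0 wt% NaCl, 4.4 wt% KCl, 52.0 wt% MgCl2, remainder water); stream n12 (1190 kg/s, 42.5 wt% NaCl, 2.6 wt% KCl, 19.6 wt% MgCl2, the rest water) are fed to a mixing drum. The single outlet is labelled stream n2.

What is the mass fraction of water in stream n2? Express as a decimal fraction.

0.3068

Total flow out = 344 + 1960 + 1190 = 3494 kg/s.
water in = 344×0.436 + 1960×0.256 + 1190×0.353 = 1071.8 kg/s.
water mass fraction in n2 = 1071.8/3494 = 0.3068.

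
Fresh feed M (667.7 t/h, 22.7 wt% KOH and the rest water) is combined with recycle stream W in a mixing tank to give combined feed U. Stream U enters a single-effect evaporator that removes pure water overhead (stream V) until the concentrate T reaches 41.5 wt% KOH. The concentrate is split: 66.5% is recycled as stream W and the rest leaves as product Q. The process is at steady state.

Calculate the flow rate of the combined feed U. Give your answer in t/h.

Overall KOH balance (none leaves overhead): KOH in fresh feed = KOH in product, i.e. 667.7×0.227 = (1−0.665)·T·0.415.
T = 151.57/(0.415×0.335) = 1090.2 t/h.
Recycle W = 0.665×1090.2 = 725 t/h.
Combined feed U = 667.7 + 725 = 1392.7 t/h.

1393 t/h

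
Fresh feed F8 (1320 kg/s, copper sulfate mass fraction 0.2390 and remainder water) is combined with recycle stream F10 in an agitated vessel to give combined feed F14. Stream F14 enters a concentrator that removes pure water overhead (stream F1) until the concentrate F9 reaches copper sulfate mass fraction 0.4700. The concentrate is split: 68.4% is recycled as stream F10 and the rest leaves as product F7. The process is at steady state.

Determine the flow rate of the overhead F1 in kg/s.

648.8 kg/s

Overall copper sulfate balance (none leaves overhead): copper sulfate in fresh feed = copper sulfate in product, i.e. 1320×0.239 = (1−0.684)·F9·0.470.
F9 = 315.48/(0.470×0.316) = 2124.2 kg/s.
Recycle F10 = 0.684×2124.2 = 1452.9 kg/s.
Combined feed F14 = 1320 + 1452.9 = 2772.9 kg/s.
Overhead F1 = F14 − F9 = 2772.9 − 2124.2 = 648.77 kg/s.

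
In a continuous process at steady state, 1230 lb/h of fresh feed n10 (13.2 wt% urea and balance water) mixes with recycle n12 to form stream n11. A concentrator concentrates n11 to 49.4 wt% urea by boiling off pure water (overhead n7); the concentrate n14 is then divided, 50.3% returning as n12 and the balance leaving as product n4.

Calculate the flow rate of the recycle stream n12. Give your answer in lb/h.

Overall urea balance (none leaves overhead): urea in fresh feed = urea in product, i.e. 1230×0.132 = (1−0.503)·n14·0.494.
n14 = 162.36/(0.494×0.497) = 661.3 lb/h.
Recycle n12 = 0.503×661.3 = 332.63 lb/h.

332.6 lb/h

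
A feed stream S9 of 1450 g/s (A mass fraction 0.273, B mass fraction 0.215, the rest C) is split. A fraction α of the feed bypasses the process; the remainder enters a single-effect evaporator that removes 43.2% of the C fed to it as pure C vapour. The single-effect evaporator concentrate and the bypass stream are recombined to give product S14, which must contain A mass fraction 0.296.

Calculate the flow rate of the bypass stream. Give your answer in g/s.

All 1450×0.273 = 395.85 g/s of A reaches S14, so S14 = 395.85/0.296 = 1337.3 g/s and vapour = 112.67 g/s.
The evaporator receives (1−α)·1450 of feed at 0.512 C and removes 0.432 of that C:
0.432×0.512×(1−α)×1450 = 112.67
(1−α) = 112.67/320.72 = 0.3513;  α = 0.6487.
Bypass flow = 0.6487×1450 = 940.61 g/s.

940.6 g/s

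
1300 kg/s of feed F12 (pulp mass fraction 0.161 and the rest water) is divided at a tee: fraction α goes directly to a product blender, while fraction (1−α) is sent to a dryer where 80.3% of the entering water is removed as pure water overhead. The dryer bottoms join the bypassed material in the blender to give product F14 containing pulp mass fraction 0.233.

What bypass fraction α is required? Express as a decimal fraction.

All 1300×0.161 = 209.3 kg/s of pulp reaches F14, so F14 = 209.3/0.233 = 898.28 kg/s and vapour = 401.72 kg/s.
The evaporator receives (1−α)·1300 of feed at 0.839 water and removes 0.803 of that water:
0.803×0.839×(1−α)×1300 = 401.72
(1−α) = 401.72/875.83 = 0.4587;  α = 0.5413.

0.541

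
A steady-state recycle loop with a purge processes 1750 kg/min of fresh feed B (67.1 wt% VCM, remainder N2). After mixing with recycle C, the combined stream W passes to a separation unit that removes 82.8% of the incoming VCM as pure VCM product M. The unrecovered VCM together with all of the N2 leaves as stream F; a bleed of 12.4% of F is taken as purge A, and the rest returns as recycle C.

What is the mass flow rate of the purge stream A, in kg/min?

N2 enters only via B and leaves only via the purge: 1750×0.329 = 0.124×(N2 in F), and the separation unit passes all N2, so N2 in W = N2 in F = 4643.1 kg/min.
VCM in W: m_A = 1750×0.671 + (1−0.124)·(1−0.828)·m_A, so m_A = 1174.2/0.8493 = 1382.6 kg/min.
F = (1−0.828)×1382.6 + 4643.1 = 4880.9 kg/min.
Purge A = 0.124×4880.9 = 605.24 kg/min.

605.2 kg/min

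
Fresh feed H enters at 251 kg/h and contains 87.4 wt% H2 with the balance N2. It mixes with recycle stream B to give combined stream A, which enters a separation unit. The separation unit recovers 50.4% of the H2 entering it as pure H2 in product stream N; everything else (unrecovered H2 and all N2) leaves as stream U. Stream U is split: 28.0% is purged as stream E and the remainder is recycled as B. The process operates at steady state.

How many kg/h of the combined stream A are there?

N2 enters only via H and leaves only via the purge: 251×0.126 = 0.280×(N2 in U), and the separation unit passes all N2, so N2 in A = N2 in U = 112.95 kg/h.
H2 in A: m_A = 251×0.874 + (1−0.280)·(1−0.504)·m_A, so m_A = 219.37/0.6429 = 341.24 kg/h.
A = 341.24 + 112.95 = 454.19 kg/h.

454.2 kg/h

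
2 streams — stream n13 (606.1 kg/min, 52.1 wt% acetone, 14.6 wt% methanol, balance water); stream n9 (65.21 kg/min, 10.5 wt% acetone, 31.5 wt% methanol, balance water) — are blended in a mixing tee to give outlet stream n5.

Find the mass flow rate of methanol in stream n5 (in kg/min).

109 kg/min

methanol out = methanol in = 606.1×0.146 + 65.21×0.315 = 109.03 kg/min.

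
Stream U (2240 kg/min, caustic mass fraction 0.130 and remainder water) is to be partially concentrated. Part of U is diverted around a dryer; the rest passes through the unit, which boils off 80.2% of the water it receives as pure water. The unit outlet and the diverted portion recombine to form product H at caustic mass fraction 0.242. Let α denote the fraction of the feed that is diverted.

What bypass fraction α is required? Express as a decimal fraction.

0.337

All 2240×0.130 = 291.2 kg/min of caustic reaches H, so H = 291.2/0.242 = 1203.3 kg/min and vapour = 1036.7 kg/min.
The evaporator receives (1−α)·2240 of feed at 0.870 water and removes 0.802 of that water:
0.802×0.870×(1−α)×2240 = 1036.7
(1−α) = 1036.7/1562.9 = 0.6633;  α = 0.3367.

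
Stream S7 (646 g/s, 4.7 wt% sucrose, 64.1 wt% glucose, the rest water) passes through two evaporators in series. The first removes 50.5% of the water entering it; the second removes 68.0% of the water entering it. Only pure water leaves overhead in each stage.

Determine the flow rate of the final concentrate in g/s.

476.4 g/s

water in feed = 646×0.312 = 201.55 g/s.
After stage 1: water left = (1−0.505)×201.55 = 99.768; stream total = 544.22 g/s.
After stage 2: water left = (1−0.680)×99.768 = 31.926; final concentrate = 476.37 g/s.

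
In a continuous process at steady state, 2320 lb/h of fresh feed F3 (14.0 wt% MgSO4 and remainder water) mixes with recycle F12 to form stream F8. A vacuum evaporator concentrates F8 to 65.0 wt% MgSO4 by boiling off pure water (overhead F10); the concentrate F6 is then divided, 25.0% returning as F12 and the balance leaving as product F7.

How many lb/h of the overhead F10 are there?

1820 lb/h

Overall MgSO4 balance (none leaves overhead): MgSO4 in fresh feed = MgSO4 in product, i.e. 2320×0.140 = (1−0.250)·F6·0.650.
F6 = 324.8/(0.650×0.750) = 666.26 lb/h.
Recycle F12 = 0.250×666.26 = 166.56 lb/h.
Combined feed F8 = 2320 + 166.56 = 2486.6 lb/h.
Overhead F10 = F8 − F6 = 2486.6 − 666.26 = 1820.3 lb/h.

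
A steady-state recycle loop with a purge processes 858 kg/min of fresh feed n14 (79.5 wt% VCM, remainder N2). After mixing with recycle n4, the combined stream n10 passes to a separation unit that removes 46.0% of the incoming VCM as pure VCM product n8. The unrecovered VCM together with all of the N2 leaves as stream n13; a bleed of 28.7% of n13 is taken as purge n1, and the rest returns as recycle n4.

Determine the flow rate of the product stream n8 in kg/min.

510.2 kg/min

VCM in n10: m_A = 858×0.795 + (1−0.287)·(1−0.460)·m_A, so m_A = 682.11/0.6150 = 1109.2 kg/min.
Product n8 = 0.460×1109.2 = 510.21 kg/min.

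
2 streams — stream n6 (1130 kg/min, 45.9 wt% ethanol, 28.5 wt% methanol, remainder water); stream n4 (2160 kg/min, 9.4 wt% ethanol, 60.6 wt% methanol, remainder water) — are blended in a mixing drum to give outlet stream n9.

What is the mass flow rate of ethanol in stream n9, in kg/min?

721.7 kg/min

ethanol out = ethanol in = 1130×0.459 + 2160×0.094 = 721.71 kg/min.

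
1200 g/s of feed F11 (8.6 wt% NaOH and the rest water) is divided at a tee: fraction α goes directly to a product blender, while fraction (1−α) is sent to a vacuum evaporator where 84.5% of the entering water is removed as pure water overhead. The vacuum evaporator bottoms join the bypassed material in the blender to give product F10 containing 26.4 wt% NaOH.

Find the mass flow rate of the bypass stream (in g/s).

152.4 g/s

All 1200×0.086 = 103.2 g/s of NaOH reaches F10, so F10 = 103.2/0.264 = 390.91 g/s and vapour = 809.09 g/s.
The evaporator receives (1−α)·1200 of feed at 0.914 water and removes 0.845 of that water:
0.845×0.914×(1−α)×1200 = 809.09
(1−α) = 809.09/926.8 = 0.8730;  α = 0.1270.
Bypass flow = 0.1270×1200 = 152.4 g/s.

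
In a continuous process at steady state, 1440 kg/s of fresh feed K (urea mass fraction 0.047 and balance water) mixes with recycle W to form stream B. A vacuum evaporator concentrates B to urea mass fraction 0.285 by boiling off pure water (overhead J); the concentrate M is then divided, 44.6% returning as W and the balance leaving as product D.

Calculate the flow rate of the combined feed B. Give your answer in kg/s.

Overall urea balance (none leaves overhead): urea in fresh feed = urea in product, i.e. 1440×0.047 = (1−0.446)·M·0.285.
M = 67.68/(0.285×0.554) = 428.65 kg/s.
Recycle W = 0.446×428.65 = 191.18 kg/s.
Combined feed B = 1440 + 191.18 = 1631.2 kg/s.

1631 kg/s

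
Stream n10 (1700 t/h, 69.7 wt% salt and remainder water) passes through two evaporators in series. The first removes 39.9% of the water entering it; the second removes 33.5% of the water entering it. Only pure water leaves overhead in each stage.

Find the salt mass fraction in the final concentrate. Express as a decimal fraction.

water in feed = 1700×0.303 = 515.1 t/h.
After stage 1: water left = (1−0.399)×515.1 = 309.58; stream total = 1494.5 t/h.
After stage 2: water left = (1−0.335)×309.58 = 205.87; final concentrate = 1390.8 t/h.
salt fraction = 1184.9/1390.8 = 0.852.

0.852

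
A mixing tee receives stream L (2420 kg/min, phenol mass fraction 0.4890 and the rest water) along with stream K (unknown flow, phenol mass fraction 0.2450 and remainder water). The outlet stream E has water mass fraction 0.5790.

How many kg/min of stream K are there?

Let K be the unknown flow. Total out = 2420 + K.
water balance: 1236.6 + 0.755·K = 0.579·(2420 + K)
(0.755 − 0.579)·K = 0.579×2420 − 1236.6 = 164.56
K = 164.56 / 0.176 = 935 kg/min

935 kg/min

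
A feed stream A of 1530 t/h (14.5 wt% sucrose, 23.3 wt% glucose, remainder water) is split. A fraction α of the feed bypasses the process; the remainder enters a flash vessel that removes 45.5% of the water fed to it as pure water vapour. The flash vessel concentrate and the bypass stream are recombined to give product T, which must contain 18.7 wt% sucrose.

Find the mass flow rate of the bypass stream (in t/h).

315.8 t/h

All 1530×0.145 = 221.85 t/h of sucrose reaches T, so T = 221.85/0.187 = 1186.4 t/h and vapour = 343.64 t/h.
The evaporator receives (1−α)·1530 of feed at 0.622 water and removes 0.455 of that water:
0.455×0.622×(1−α)×1530 = 343.64
(1−α) = 343.64/433.01 = 0.7936;  α = 0.2064.
Bypass flow = 0.2064×1530 = 315.78 t/h.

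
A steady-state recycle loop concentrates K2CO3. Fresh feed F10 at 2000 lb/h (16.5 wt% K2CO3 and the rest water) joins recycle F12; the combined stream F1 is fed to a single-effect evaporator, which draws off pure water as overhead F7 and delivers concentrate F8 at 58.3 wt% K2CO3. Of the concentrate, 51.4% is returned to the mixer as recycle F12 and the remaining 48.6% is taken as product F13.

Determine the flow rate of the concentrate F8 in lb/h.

1165 lb/h

Overall K2CO3 balance (none leaves overhead): K2CO3 in fresh feed = K2CO3 in product, i.e. 2000×0.165 = (1−0.514)·F8·0.583.
F8 = 330/(0.583×0.486) = 1164.7 lb/h.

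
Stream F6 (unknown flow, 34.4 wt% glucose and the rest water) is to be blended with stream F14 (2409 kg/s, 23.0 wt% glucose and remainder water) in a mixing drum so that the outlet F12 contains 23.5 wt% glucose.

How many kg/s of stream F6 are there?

Let F6 be the unknown flow. Total out = 2409 + F6.
glucose balance: 554.07 + 0.344·F6 = 0.235·(2409 + F6)
(0.344 − 0.235)·F6 = 0.235×2409 − 554.07 = 12.045
F6 = 12.045 / 0.109 = 110.5 kg/s

110.5 kg/s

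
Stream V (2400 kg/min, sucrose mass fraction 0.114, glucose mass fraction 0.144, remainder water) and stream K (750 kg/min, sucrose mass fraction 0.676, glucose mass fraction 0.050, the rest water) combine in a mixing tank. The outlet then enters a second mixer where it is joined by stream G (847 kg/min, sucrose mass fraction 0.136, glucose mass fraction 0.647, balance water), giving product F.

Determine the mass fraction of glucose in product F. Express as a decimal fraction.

Overall, product flow = 3997 kg/min.
glucose in = 2400×0.144 + 750×0.050 + 847×0.647 = 931.11 kg/min.
glucose fraction in F = 0.233.

0.233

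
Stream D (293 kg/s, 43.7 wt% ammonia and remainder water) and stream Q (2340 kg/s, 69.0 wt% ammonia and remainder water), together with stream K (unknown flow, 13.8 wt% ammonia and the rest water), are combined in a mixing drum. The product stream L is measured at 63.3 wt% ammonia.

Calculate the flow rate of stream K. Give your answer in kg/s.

Let K be the unknown flow. Total out = 2633 + K.
ammonia balance: 1742.6 + 0.138·K = 0.633·(2633 + K)
(0.138 − 0.633)·K = 0.633×2633 − 1742.6 = -75.952
K = -75.952 / -0.495 = 153.44 kg/s

153.4 kg/s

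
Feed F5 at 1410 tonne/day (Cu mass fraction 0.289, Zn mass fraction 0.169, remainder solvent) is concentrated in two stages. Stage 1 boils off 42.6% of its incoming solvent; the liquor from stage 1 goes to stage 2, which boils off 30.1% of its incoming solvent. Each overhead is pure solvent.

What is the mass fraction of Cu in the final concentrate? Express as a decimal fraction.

0.428

solvent in feed = 1410×0.542 = 764.22 tonne/day.
After stage 1: solvent left = (1−0.426)×764.22 = 438.66; stream total = 1084.4 tonne/day.
After stage 2: solvent left = (1−0.301)×438.66 = 306.62; final concentrate = 952.4 tonne/day.
Cu fraction = 407.49/952.4 = 0.428.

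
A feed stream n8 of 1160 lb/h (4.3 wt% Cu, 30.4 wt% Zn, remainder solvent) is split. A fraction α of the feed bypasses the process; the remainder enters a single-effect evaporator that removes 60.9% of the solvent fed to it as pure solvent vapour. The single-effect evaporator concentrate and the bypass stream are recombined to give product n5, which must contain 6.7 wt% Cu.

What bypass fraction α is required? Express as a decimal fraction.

0.099

All 1160×0.043 = 49.88 lb/h of Cu reaches n5, so n5 = 49.88/0.067 = 744.48 lb/h and vapour = 415.52 lb/h.
The evaporator receives (1−α)·1160 of feed at 0.653 solvent and removes 0.609 of that solvent:
0.609×0.653×(1−α)×1160 = 415.52
(1−α) = 415.52/461.31 = 0.9008;  α = 0.0992.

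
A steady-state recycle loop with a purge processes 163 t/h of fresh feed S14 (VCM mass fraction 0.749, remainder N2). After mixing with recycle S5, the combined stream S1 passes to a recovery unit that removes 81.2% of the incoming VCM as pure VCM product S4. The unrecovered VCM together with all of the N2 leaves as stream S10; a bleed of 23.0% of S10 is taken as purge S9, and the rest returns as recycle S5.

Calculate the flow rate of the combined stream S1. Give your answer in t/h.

N2 enters only via S14 and leaves only via the purge: 163×0.251 = 0.230×(N2 in S10), and the recovery unit passes all N2, so N2 in S1 = N2 in S10 = 177.88 t/h.
VCM in S1: m_A = 163×0.749 + (1−0.230)·(1−0.812)·m_A, so m_A = 122.09/0.8552 = 142.75 t/h.
S1 = 142.75 + 177.88 = 320.63 t/h.

320.6 t/h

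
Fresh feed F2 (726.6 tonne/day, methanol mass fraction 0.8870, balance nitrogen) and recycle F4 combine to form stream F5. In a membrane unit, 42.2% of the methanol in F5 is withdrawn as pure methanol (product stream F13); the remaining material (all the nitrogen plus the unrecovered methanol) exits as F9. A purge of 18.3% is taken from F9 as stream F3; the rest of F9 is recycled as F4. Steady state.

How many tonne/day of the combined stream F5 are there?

nitrogen enters only via F2 and leaves only via the purge: 726.6×0.113 = 0.183×(nitrogen in F9), and the membrane unit passes all nitrogen, so nitrogen in F5 = nitrogen in F9 = 448.67 tonne/day.
methanol in F5: m_A = 726.6×0.887 + (1−0.183)·(1−0.422)·m_A, so m_A = 644.49/0.5278 = 1221.2 tonne/day.
F5 = 1221.2 + 448.67 = 1669.8 tonne/day.

1670 tonne/day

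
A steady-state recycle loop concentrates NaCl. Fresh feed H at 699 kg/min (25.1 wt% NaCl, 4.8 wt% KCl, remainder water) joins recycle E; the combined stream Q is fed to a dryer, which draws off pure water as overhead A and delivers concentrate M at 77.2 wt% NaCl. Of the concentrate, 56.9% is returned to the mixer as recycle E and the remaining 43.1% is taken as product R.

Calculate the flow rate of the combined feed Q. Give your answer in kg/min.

Overall NaCl balance (none leaves overhead): NaCl in fresh feed = NaCl in product, i.e. 699×0.251 = (1−0.569)·M·0.772.
M = 175.45/(0.772×0.431) = 527.3 kg/min.
Recycle E = 0.569×527.3 = 300.03 kg/min.
Combined feed Q = 699 + 300.03 = 999.03 kg/min.

999 kg/min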